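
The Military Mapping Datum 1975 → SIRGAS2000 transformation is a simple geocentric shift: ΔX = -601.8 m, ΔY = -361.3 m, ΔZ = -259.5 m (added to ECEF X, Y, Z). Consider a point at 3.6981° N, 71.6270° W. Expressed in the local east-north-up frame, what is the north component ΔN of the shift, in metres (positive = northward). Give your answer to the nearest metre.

ΔN = -269 m

The local north axis is (−sin φ cos λ, −sin φ sin λ, cos φ), giving ΔN = 12.235 − 22.116 − 258.960 = -268.84 m.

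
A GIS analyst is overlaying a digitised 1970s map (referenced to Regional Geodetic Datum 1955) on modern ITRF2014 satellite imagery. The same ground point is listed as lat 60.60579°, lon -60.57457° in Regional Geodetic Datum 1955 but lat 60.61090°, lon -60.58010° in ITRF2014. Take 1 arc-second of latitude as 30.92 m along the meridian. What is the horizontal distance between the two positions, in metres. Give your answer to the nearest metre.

Δφ = 60.61090° − 60.60579° = +0.00511°; Δλ = -60.58010° − -60.57457° = -0.00553°.
1° of latitude = 3600 × 30.92 = 111312 m.
ΔN = Δφ × 111312 = 568.8 m; ΔE = Δλ × 111312 × cos(60.60579°) = -0.00553 × 111312 × 0.490816 = -302.1 m.
Distance = √(ΔE² + ΔN²) = √((-302.1)² + 568.8²) = 644.1 m.

644 m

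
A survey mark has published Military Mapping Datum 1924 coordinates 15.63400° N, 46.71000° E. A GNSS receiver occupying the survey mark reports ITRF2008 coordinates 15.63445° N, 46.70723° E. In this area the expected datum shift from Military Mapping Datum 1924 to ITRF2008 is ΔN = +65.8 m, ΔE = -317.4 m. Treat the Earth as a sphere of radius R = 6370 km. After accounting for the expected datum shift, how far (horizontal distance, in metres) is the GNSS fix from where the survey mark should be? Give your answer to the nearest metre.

Observed coordinate differences: Δφ = +0.00045°, Δλ = -0.00277°.
Converting to metres (1° lat = 111177 m, cos φ = 0.963003): observed ΔN = 50.0 m, observed ΔE = -296.6 m.
Subtracting the expected shift leaves a residual of 50.0 − (65.8) = -15.8 m north and -296.6 − (-317.4) = 20.8 m east.
Residual distance = √((-15.8)² + 20.8²) = 26.1 m.

26 m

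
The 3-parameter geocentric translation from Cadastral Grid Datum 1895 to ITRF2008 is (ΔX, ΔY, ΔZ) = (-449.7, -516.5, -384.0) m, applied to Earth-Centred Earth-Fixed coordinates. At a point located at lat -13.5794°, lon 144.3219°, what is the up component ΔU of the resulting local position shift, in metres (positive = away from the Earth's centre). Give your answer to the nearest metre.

ΔU = 152 m

At φ = -13.5794°, λ = 144.3219°: sin φ = -0.234793, cos φ = 0.972045, sin λ = 0.583231, cos λ = -0.812307.
ΔU = cos φ cos λ·ΔX + cos φ sin λ·ΔY + sin φ·ΔZ = (0.972045)(-0.812307)(-449.7) + (0.972045)(0.583231)(-516.5) + (-0.234793)(-384.0) = 152.43 m.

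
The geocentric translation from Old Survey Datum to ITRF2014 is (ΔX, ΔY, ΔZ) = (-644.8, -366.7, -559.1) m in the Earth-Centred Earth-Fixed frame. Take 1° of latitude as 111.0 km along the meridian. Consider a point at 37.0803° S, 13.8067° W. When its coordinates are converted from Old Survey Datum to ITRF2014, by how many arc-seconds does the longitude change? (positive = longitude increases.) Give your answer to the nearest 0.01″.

sin φ = -0.602934, cos φ = 0.797791, sin λ = -0.238647, cos λ = 0.971106.
East component: ΔE = −sin λ·ΔX + cos λ·ΔY = −(-0.238647)(-644.8) + (0.971106)(-366.7) = -509.98 m.
1° of latitude spans 111000 m; at latitude φ, 1° of longitude spans that × cos φ = 88554.8 m, so Δλ = -509.98 / 88554.8 × 3600 = -20.732″.

Δλ = -20.73″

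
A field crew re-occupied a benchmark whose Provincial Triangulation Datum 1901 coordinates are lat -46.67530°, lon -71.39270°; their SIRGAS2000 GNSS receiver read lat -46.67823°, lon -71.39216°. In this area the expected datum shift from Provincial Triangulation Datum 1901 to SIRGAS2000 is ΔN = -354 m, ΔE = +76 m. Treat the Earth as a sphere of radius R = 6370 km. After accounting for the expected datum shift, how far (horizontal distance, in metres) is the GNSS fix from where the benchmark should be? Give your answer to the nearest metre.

Observed coordinate differences: Δφ = -0.00293°, Δλ = +0.00054°.
Converting to metres (1° lat = 111177 m, cos φ = 0.686132): observed ΔN = -325.7 m, observed ΔE = 41.2 m.
Subtracting the expected shift leaves a residual of -325.7 − (-354) = 28.3 m north and 41.2 − (76) = -34.8 m east.
Residual distance = √(28.3² + (-34.8)²) = 44.8 m.

45 m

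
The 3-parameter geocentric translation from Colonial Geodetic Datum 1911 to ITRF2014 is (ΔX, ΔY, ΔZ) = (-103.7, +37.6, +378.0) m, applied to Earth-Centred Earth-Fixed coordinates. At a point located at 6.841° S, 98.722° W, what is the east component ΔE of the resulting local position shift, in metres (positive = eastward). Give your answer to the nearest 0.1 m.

ΔE = -108.2 m

The local east axis at (φ, λ) is (−sin λ, cos λ, 0), so ΔE = −sin(-98.722°)·(-103.7) + cos(-98.722°)·37.6 = -108.20 m.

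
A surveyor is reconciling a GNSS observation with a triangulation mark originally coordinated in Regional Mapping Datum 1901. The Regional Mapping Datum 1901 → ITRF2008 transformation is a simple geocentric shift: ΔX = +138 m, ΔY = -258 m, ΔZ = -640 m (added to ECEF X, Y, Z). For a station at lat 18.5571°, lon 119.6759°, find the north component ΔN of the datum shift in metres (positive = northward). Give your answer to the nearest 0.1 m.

ΔN = -513.6 m

At φ = 18.5571°, λ = 119.6759°: sin φ = 0.318250, cos φ = 0.948007, sin λ = 0.868840, cos λ = -0.495093.
ΔN = −sin φ cos λ·ΔX − sin φ sin λ·ΔY + cos φ·ΔZ = −(0.318250)(-0.495093)(138) − (0.318250)(0.868840)(-258) + (0.948007)(-640) = -513.64 m.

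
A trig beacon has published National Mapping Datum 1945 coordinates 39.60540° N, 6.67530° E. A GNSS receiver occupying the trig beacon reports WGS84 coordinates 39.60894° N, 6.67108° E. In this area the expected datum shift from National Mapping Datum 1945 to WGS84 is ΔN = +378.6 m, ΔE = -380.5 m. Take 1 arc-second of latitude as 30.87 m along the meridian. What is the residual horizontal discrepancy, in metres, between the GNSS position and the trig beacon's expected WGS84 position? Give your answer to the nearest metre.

Observed coordinate differences: Δφ = +0.00354°, Δλ = -0.00422°.
Converting to metres (1° lat = 111132 m, cos φ = 0.770453): observed ΔN = 393.4 m, observed ΔE = -361.3 m.
Subtracting the expected shift leaves a residual of 393.4 − (378.6) = 14.8 m north and -361.3 − (-380.5) = 19.2 m east.
Residual distance = √(14.8² + 19.2²) = 24.2 m.

24 m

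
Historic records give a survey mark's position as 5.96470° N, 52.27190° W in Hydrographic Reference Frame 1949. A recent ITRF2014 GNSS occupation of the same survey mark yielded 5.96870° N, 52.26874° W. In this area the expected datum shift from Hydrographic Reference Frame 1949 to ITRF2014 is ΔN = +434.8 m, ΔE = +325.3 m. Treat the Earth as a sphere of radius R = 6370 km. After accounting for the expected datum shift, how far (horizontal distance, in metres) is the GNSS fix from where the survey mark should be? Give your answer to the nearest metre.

Observed coordinate differences: Δφ = +0.00400°, Δλ = +0.00316°.
Converting to metres (1° lat = 111177 m, cos φ = 0.994586): observed ΔN = 444.7 m, observed ΔE = 349.4 m.
Subtracting the expected shift leaves a residual of 444.7 − (434.8) = 9.9 m north and 349.4 − (325.3) = 24.1 m east.
Residual distance = √(9.9² + 24.1²) = 26.1 m.

26 m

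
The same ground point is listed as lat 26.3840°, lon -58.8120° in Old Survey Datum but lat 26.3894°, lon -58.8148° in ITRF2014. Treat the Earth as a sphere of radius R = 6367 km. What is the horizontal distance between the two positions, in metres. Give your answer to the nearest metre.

662 m

Δφ = 26.3894° − 26.3840° = +0.0054°; Δλ = -58.8148° − -58.8120° = -0.0028°.
1° along a meridian = πR/180 = 111125 m.
ΔN = Δφ × 111125 = 600.1 m; ΔE = Δλ × 111125 × cos(26.3840°) = -0.0028 × 111125 × 0.895836 = -278.7 m.
Distance = √(ΔE² + ΔN²) = √((-278.7)² + 600.1²) = 661.7 m.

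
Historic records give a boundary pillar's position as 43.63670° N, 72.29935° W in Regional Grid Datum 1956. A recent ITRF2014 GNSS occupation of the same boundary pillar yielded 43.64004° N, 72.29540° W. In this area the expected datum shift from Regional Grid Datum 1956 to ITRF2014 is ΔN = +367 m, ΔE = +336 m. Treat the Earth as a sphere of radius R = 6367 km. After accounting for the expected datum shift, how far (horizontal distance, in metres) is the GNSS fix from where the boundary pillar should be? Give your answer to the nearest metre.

Observed coordinate differences: Δφ = +0.00334°, Δλ = +0.00395°.
Converting to metres (1° lat = 111125 m, cos φ = 0.723730): observed ΔN = 371.2 m, observed ΔE = 317.7 m.
Subtracting the expected shift leaves a residual of 371.2 − (367) = 4.2 m north and 317.7 − (336) = -18.3 m east.
Residual distance = √(4.2² + (-18.3)²) = 18.8 m.

19 m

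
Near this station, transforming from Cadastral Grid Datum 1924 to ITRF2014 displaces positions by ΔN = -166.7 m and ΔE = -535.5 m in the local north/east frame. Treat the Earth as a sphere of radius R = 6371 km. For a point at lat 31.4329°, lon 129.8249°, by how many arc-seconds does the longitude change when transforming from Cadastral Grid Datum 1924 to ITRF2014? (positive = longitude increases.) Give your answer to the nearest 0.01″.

Δλ = -20.32″

At latitude 31.4329°, cos φ = 0.853251.
One radian of longitude at latitude φ spans R cos φ, so Δλ = ΔE / (R cos φ) = -535.5 / (6371000 × 0.853251) = -9.8509e-05 rad = -20.319″.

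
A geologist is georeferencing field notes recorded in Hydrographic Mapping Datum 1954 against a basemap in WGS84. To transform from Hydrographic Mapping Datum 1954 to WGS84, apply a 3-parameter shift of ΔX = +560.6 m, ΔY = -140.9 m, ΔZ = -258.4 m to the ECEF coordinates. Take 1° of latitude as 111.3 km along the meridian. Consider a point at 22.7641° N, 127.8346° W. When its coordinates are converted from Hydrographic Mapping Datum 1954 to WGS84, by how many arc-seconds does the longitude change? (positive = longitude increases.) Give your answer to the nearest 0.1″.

Δλ = 18.6″

sin φ = 0.386938, cos φ = 0.922106, sin λ = -0.789785, cos λ = -0.613384.
East component: ΔE = −sin λ·ΔX + cos λ·ΔY = −(-0.789785)(560.6) + (-0.613384)(-140.9) = 529.18 m.
1° of latitude spans 111300 m; at latitude φ, 1° of longitude spans that × cos φ = 102630.4 m, so Δλ = 529.18 / 102630.4 × 3600 = 18.562″.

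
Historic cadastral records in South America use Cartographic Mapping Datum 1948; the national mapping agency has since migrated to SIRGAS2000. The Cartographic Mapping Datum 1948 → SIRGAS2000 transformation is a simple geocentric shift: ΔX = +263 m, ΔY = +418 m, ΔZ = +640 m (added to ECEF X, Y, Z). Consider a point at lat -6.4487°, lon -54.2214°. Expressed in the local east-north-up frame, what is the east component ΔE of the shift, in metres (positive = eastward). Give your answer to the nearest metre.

At φ = -6.4487°, λ = -54.2214°: sin φ = -0.112314, cos φ = 0.993673, sin λ = -0.811282, cos λ = 0.584655.
ΔE = −sin λ·ΔX + cos λ·ΔY = −(-0.811282)·(263) + (0.584655)·(418) = 457.75 m.

ΔE = 458 m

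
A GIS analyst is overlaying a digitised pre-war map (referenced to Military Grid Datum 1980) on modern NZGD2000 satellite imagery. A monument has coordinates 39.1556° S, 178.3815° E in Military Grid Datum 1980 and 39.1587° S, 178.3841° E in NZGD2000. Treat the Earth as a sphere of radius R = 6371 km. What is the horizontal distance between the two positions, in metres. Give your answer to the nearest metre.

411 m

Δφ = -39.1587° − -39.1556° = -0.0031°; Δλ = 178.3841° − 178.3815° = +0.0026°.
1° along a meridian = πR/180 = 111195 m.
ΔN = Δφ × 111195 = -344.7 m; ΔE = Δλ × 111195 × cos(-39.1556°) = +0.0026 × 111195 × 0.775434 = 224.2 m.
Distance = √(ΔE² + ΔN²) = √(224.2² + (-344.7)²) = 411.2 m.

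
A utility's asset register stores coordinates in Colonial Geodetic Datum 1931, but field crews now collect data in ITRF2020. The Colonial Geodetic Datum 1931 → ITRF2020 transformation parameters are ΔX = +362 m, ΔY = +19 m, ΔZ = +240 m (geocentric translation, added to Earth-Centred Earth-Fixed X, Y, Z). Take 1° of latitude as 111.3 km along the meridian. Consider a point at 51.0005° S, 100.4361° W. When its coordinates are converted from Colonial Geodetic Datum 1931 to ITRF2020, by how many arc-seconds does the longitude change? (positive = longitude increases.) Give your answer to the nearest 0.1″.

sin φ = -0.777151, cos φ = 0.629314, sin λ = -0.983458, cos λ = -0.181139.
East component: ΔE = −sin λ·ΔX + cos λ·ΔY = −(-0.983458)(362) + (-0.181139)(19) = 352.57 m.
1° of latitude spans 111300 m; at latitude φ, 1° of longitude spans that × cos φ = 70042.6 m, so Δλ = 352.57 / 70042.6 × 3600 = 18.121″.

Δλ = 18.1″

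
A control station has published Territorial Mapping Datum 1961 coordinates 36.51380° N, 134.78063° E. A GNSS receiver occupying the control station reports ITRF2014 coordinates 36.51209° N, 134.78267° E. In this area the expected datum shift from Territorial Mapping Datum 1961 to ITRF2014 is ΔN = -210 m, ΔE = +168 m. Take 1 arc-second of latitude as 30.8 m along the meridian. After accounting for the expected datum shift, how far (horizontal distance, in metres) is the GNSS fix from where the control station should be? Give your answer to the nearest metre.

25 m

Observed coordinate differences: Δφ = -0.00171°, Δλ = +0.00204°.
Converting to metres (1° lat = 110880 m, cos φ = 0.803714): observed ΔN = -189.6 m, observed ΔE = 181.8 m.
Subtracting the expected shift leaves a residual of -189.6 − (-210) = 20.4 m north and 181.8 − (168) = 13.8 m east.
Residual distance = √(20.4² + 13.8²) = 24.6 m.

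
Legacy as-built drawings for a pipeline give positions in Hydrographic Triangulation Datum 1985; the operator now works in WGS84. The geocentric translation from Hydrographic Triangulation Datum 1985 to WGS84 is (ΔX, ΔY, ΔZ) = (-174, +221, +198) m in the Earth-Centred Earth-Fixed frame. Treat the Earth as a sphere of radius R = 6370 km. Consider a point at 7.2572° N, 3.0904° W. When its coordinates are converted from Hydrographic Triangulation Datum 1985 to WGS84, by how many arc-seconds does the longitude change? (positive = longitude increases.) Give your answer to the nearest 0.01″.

Δλ = 6.90″

sin φ = 0.126324, cos φ = 0.991989, sin λ = -0.053912, cos λ = 0.998546.
East component: ΔE = −sin λ·ΔX + cos λ·ΔY = −(-0.053912)(-174) + (0.998546)(221) = 211.30 m.
1° of latitude spans πR/180 = 111177 m; at latitude φ, 1° of longitude spans that × cos φ = 110286.8 m, so Δλ = 211.30 / 110286.8 × 3600 = 6.897″.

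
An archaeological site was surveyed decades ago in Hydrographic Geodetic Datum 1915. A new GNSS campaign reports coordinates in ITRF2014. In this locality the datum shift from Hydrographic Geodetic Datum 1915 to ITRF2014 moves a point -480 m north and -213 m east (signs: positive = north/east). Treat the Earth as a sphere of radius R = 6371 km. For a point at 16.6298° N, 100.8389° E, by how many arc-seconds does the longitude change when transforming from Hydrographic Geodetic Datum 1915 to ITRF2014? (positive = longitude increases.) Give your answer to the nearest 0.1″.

Δλ = -7.2″

At latitude 16.6298°, cos φ = 0.958174.
One radian of longitude at latitude φ spans R cos φ, so Δλ = ΔE / (R cos φ) = -213.0 / (6371000 × 0.958174) = -3.4892e-05 rad = -7.197″.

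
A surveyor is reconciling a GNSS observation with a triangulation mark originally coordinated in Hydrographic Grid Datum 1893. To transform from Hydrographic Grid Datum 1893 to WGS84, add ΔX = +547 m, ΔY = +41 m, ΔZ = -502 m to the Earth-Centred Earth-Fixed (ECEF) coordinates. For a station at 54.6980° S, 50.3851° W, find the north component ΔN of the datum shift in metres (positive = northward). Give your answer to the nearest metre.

At φ = -54.6980°, λ = -50.3851°: sin φ = -0.816117, cos φ = 0.577886, sin λ = -0.770347, cos λ = 0.637624.
ΔN = −sin φ cos λ·ΔX − sin φ sin λ·ΔY + cos φ·ΔZ = −(-0.816117)(0.637624)(547) − (-0.816117)(-0.770347)(41) + (0.577886)(-502) = -31.23 m.

ΔN = -31 m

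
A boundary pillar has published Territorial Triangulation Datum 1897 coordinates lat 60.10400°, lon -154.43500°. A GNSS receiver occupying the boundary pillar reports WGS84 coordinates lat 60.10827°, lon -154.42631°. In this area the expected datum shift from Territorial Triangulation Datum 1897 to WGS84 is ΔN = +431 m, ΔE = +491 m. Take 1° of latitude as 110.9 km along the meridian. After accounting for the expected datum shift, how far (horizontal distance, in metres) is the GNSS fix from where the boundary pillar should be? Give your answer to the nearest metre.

Observed coordinate differences: Δφ = +0.00427°, Δλ = +0.00869°.
Converting to metres (1° lat = 110900 m, cos φ = 0.498427): observed ΔN = 473.5 m, observed ΔE = 480.3 m.
Subtracting the expected shift leaves a residual of 473.5 − (431) = 42.5 m north and 480.3 − (491) = -10.7 m east.
Residual distance = √(42.5² + (-10.7)²) = 43.9 m.

44 m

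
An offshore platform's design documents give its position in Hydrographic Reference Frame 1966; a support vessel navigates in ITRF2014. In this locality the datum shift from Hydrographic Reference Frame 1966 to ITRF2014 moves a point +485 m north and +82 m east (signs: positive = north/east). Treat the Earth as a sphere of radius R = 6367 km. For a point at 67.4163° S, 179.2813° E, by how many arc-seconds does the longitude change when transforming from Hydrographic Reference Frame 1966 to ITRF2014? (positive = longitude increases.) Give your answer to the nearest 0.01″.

At latitude -67.4163°, cos φ = 0.384033.
One radian of longitude at latitude φ spans R cos φ, so Δλ = ΔE / (R cos φ) = 82.0 / (6367000 × 0.384033) = 3.3536e-05 rad = 6.917″.

Δλ = 6.92″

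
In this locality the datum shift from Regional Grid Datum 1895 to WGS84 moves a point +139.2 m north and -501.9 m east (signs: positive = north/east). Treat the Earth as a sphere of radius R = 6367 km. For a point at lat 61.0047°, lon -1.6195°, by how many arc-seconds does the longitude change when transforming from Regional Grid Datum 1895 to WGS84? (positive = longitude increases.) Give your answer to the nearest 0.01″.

At latitude 61.0047°, cos φ = 0.484738.
One radian of longitude at latitude φ spans R cos φ, so Δλ = ΔE / (R cos φ) = -501.9 / (6367000 × 0.484738) = -1.6262e-04 rad = -33.543″.

Δλ = -33.54″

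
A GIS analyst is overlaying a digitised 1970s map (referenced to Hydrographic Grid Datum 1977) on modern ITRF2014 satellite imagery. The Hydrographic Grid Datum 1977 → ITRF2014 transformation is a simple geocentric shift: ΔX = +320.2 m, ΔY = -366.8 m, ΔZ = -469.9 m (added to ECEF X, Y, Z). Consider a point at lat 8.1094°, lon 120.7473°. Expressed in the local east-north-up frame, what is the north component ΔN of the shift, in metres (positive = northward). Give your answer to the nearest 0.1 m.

At φ = 8.1094°, λ = 120.7473°: sin φ = 0.141064, cos φ = 0.990001, sin λ = 0.859431, cos λ = -0.511253.
ΔN = −sin φ cos λ·ΔX − sin φ sin λ·ΔY + cos φ·ΔZ = −(0.141064)(-0.511253)(320.2) − (0.141064)(0.859431)(-366.8) + (0.990001)(-469.9) = -397.64 m.

ΔN = -397.6 m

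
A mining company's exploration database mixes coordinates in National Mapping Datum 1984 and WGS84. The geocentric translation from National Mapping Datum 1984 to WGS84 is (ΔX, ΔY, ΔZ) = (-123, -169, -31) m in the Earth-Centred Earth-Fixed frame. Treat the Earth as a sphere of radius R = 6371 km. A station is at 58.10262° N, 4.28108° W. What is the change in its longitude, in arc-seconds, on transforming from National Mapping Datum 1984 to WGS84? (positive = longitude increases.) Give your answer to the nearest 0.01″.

Δλ = -10.89″

sin φ = 0.848996, cos φ = 0.528400, sin λ = -0.074649, cos λ = 0.997210.
East component: ΔE = −sin λ·ΔX + cos λ·ΔY = −(-0.074649)(-123) + (0.997210)(-169) = -177.71 m.
1° of latitude spans πR/180 = 111195 m; at latitude φ, 1° of longitude spans that × cos φ = 58755.3 m, so Δλ = -177.71 / 58755.3 × 3600 = -10.888″.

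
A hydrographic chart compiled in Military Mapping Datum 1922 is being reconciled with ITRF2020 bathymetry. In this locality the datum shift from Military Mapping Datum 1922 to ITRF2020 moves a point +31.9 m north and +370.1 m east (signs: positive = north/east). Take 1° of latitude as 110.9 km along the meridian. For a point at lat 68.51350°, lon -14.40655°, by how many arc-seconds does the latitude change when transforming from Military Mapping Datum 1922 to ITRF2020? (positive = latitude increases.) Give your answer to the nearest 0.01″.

1° of latitude = 110.9 km, so Δφ = 31.9 / 110900 = 0.0002876° = 1.036″.

Δφ = 1.04″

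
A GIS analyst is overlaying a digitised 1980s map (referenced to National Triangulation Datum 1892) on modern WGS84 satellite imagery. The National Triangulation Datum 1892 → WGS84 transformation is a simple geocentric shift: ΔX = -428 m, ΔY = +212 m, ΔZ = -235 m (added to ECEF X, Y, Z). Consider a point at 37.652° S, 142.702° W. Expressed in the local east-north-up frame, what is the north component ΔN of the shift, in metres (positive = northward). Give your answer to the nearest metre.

ΔN = -57 m

At φ = -37.652°, λ = -142.702°: sin φ = -0.610864, cos φ = 0.791736, sin λ = -0.605961, cos λ = -0.795495.
ΔN = −sin φ cos λ·ΔX − sin φ sin λ·ΔY + cos φ·ΔZ = −(-0.610864)(-0.795495)(-428) − (-0.610864)(-0.605961)(212) + (0.791736)(-235) = -56.55 m.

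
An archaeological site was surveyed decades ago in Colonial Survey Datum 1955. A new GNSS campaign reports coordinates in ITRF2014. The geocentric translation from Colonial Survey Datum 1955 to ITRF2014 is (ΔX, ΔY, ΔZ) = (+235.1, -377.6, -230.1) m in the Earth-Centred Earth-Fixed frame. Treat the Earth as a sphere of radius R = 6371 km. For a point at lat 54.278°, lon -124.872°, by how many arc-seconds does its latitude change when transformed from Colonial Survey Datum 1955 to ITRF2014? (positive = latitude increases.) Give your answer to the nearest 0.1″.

sin φ = 0.811859, cos φ = 0.583853, sin λ = -0.820431, cos λ = -0.571745.
North component: ΔN = −sin φ cos λ·ΔX − sin φ sin λ·ΔY + cos φ·ΔZ = −(0.811859)(-0.571745)(235.1) − (0.811859)(-0.820431)(-377.6) + (0.583853)(-230.1) = -276.73 m.
1° of latitude spans πR/180 = 111195 m, so Δφ = -276.73 / 111195 × 3600 = -8.959″.

Δφ = -9.0″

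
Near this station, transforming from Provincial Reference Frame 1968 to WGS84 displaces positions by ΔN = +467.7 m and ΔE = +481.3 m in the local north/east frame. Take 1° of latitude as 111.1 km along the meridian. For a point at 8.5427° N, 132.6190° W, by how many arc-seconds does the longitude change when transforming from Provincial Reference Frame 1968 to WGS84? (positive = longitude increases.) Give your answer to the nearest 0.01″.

Δλ = 15.77″

At latitude 8.5427°, cos φ = 0.988905.
1° of longitude at this latitude = 111.1 × cos φ = 109.87 km, so Δλ = 481.3 / 109867.4 = 0.0043807° = 15.771″.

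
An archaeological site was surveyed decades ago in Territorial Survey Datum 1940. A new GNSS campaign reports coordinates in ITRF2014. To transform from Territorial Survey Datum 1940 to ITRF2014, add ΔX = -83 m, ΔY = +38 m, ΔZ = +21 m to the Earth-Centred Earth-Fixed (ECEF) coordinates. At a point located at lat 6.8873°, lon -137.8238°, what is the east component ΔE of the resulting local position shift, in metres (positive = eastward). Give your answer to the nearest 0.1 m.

The local east axis at (φ, λ) is (−sin λ, cos λ, 0), so ΔE = −sin(-137.8238°)·(-83) + cos(-137.8238°)·38 = -83.89 m.

ΔE = -83.9 m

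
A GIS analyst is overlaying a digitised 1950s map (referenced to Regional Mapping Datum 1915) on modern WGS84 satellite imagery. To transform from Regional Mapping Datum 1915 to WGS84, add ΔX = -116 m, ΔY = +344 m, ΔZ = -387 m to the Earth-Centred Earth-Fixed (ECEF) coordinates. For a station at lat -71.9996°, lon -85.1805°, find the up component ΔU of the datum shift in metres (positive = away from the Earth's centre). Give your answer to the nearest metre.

ΔU = 259 m

At φ = -71.9996°, λ = -85.1805°: sin φ = -0.951054, cos φ = 0.309024, sin λ = -0.996464, cos λ = 0.084017.
ΔU = cos φ cos λ·ΔX + cos φ sin λ·ΔY + sin φ·ΔZ = (0.309024)(0.084017)(-116) + (0.309024)(-0.996464)(344) + (-0.951054)(-387) = 259.12 m.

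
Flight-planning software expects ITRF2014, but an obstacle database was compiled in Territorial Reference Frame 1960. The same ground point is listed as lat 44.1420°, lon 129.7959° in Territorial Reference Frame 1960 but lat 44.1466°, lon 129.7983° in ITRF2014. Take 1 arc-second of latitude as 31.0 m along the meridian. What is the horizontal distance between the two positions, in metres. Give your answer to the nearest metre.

548 m

Δφ = 44.1466° − 44.1420° = +0.0046°; Δλ = 129.7983° − 129.7959° = +0.0024°.
1° of latitude = 3600 × 31.00 = 111600 m.
ΔN = Δφ × 111600 = 513.4 m; ΔE = Δλ × 111600 × cos(44.1420°) = +0.0024 × 111600 × 0.717616 = 192.2 m.
Distance = √(ΔE² + ΔN²) = √(192.2² + 513.4²) = 548.2 m.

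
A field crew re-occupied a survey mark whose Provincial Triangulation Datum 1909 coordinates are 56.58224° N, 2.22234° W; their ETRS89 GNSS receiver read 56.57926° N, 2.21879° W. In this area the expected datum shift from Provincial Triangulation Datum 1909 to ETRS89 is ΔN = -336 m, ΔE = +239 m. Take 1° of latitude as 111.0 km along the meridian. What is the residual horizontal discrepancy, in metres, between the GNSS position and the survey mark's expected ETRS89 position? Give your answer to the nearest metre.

23 m

Observed coordinate differences: Δφ = -0.00298°, Δλ = +0.00355°.
Converting to metres (1° lat = 111000 m, cos φ = 0.550739): observed ΔN = -330.8 m, observed ΔE = 217.0 m.
Subtracting the expected shift leaves a residual of -330.8 − (-336) = 5.2 m north and 217.0 − (239) = -22.0 m east.
Residual distance = √(5.2² + (-22.0)²) = 22.6 m.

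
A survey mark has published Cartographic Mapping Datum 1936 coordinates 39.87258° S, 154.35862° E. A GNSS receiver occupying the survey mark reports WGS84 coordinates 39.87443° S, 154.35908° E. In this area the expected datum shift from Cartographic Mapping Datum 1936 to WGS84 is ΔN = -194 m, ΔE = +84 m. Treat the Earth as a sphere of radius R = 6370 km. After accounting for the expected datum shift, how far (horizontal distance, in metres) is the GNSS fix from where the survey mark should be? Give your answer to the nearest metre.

46 m

Observed coordinate differences: Δφ = -0.00185°, Δλ = +0.00046°.
Converting to metres (1° lat = 111177 m, cos φ = 0.767472): observed ΔN = -205.7 m, observed ΔE = 39.2 m.
Subtracting the expected shift leaves a residual of -205.7 − (-194) = -11.7 m north and 39.2 − (84) = -44.8 m east.
Residual distance = √((-11.7)² + (-44.8)²) = 46.2 m.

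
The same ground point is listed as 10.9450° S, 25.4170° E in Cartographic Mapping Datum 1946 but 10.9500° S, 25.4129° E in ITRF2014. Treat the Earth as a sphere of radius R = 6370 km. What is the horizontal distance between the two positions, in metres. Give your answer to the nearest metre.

Δφ = -10.9500° − -10.9450° = -0.0050°; Δλ = 25.4129° − 25.4170° = -0.0041°.
1° along a meridian = πR/180 = 111177 m.
ΔN = Δφ × 111177 = -555.9 m; ΔE = Δλ × 111177 × cos(-10.9450°) = -0.0041 × 111177 × 0.981810 = -447.5 m.
Distance = √(ΔE² + ΔN²) = √((-447.5)² + (-555.9)²) = 713.7 m.

714 m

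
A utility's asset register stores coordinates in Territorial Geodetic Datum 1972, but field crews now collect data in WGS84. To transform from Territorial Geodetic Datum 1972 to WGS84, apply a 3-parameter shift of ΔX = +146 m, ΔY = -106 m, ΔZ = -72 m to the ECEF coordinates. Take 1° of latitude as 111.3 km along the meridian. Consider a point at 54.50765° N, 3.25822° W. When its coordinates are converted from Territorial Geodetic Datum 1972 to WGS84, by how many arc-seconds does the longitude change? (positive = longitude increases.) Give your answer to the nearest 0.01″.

sin φ = 0.814193, cos φ = 0.580594, sin λ = -0.056836, cos λ = 0.998384.
East component: ΔE = −sin λ·ΔX + cos λ·ΔY = −(-0.056836)(146) + (0.998384)(-106) = -97.53 m.
1° of latitude spans 111300 m; at latitude φ, 1° of longitude spans that × cos φ = 64620.1 m, so Δλ = -97.53 / 64620.1 × 3600 = -5.433″.

Δλ = -5.43″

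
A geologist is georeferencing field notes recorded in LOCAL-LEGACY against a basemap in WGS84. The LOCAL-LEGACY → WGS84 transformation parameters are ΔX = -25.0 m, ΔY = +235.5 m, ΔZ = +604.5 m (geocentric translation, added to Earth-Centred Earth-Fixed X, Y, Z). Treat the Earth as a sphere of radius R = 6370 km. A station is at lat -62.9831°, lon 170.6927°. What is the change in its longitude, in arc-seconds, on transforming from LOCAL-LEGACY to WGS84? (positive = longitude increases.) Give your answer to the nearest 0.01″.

sin φ = -0.890873, cos φ = 0.454253, sin λ = 0.161730, cos λ = -0.986835.
East component: ΔE = −sin λ·ΔX + cos λ·ΔY = −(0.161730)(-25.0) + (-0.986835)(235.5) = -228.36 m.
1° of latitude spans πR/180 = 111177 m; at latitude φ, 1° of longitude spans that × cos φ = 50502.7 m, so Δλ = -228.36 / 50502.7 × 3600 = -16.278″.

Δλ = -16.28″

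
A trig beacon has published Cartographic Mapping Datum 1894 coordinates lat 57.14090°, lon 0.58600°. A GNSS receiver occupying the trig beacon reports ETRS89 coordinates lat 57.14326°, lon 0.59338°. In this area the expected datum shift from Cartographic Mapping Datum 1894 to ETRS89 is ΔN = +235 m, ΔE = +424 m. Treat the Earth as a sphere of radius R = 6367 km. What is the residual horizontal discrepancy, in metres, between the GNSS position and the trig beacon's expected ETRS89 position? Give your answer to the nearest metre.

34 m

Observed coordinate differences: Δφ = +0.00236°, Δλ = +0.00738°.
Converting to metres (1° lat = 111125 m, cos φ = 0.542575): observed ΔN = 262.3 m, observed ΔE = 445.0 m.
Subtracting the expected shift leaves a residual of 262.3 − (235) = 27.3 m north and 445.0 − (424) = 21.0 m east.
Residual distance = √(27.3² + 21.0²) = 34.4 m.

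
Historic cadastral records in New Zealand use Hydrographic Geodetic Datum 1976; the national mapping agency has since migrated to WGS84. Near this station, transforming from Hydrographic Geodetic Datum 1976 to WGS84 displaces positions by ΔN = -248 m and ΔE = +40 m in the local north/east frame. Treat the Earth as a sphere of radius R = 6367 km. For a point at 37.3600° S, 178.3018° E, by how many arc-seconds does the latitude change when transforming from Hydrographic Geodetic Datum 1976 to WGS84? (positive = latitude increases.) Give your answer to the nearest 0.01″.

Δφ = -8.03″

On a sphere of radius R, 1 rad of latitude = R, so Δφ = ΔN / R = -248.0 / 6367000 = -3.8951e-05 rad = -8.034″.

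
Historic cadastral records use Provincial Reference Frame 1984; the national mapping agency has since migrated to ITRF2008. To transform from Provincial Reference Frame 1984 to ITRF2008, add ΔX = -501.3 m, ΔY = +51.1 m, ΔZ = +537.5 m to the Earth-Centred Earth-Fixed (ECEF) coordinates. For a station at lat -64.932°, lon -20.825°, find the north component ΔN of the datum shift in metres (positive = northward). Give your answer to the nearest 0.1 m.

The local north axis is (−sin φ cos λ, −sin φ sin λ, cos φ), giving ΔN = -424.416 − 16.456 + 227.735 = -213.14 m.

ΔN = -213.1 m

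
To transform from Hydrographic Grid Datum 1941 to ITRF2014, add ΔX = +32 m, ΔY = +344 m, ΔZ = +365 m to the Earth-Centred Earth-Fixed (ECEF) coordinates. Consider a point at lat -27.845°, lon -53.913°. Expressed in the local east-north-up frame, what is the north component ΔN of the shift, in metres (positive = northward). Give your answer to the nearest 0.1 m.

At φ = -27.845°, λ = -53.913°: sin φ = -0.467081, cos φ = 0.884214, sin λ = -0.808124, cos λ = 0.589013.
ΔN = −sin φ cos λ·ΔX − sin φ sin λ·ΔY + cos φ·ΔZ = −(-0.467081)(0.589013)(32) − (-0.467081)(-0.808124)(344) + (0.884214)(365) = 201.70 m.

ΔN = 201.7 m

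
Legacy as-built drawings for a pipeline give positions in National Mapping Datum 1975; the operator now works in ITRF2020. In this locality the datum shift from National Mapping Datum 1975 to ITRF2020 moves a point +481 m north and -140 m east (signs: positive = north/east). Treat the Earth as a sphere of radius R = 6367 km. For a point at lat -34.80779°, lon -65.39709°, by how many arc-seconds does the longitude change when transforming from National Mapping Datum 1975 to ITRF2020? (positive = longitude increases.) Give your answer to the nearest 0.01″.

Δλ = -5.52″

At latitude -34.80779°, cos φ = 0.821072.
One radian of longitude at latitude φ spans R cos φ, so Δλ = ΔE / (R cos φ) = -140.0 / (6367000 × 0.821072) = -2.6780e-05 rad = -5.524″.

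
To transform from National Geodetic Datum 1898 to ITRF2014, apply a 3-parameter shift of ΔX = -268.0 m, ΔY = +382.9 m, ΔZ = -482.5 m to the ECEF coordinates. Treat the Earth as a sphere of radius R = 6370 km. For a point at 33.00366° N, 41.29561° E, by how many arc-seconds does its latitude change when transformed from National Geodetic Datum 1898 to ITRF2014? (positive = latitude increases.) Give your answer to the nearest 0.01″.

Δφ = -14.01″

sin φ = 0.544693, cos φ = 0.838636, sin λ = 0.659944, cos λ = 0.751315.
North component: ΔN = −sin φ cos λ·ΔX − sin φ sin λ·ΔY + cos φ·ΔZ = −(0.544693)(0.751315)(-268.0) − (0.544693)(0.659944)(382.9) + (0.838636)(-482.5) = -432.61 m.
1° of latitude spans πR/180 = 111177 m, so Δφ = -432.61 / 111177 × 3600 = -14.008″.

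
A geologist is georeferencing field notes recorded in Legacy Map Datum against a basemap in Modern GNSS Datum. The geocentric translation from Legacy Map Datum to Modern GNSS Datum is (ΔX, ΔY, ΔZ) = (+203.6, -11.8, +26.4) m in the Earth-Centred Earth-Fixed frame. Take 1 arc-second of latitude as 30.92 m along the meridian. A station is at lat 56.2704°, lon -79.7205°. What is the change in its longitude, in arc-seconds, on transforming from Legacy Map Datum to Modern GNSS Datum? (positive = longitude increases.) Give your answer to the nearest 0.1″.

sin φ = 0.831667, cos φ = 0.555274, sin λ = -0.983949, cos λ = 0.178450.
East component: ΔE = −sin λ·ΔX + cos λ·ΔY = −(-0.983949)(203.6) + (0.178450)(-11.8) = 198.23 m.
1° of latitude spans 3600 × 30.92 = 111312 m; at latitude φ, 1° of longitude spans that × cos φ = 61808.7 m, so Δλ = 198.23 / 61808.7 × 3600 = 11.546″.

Δλ = 11.5″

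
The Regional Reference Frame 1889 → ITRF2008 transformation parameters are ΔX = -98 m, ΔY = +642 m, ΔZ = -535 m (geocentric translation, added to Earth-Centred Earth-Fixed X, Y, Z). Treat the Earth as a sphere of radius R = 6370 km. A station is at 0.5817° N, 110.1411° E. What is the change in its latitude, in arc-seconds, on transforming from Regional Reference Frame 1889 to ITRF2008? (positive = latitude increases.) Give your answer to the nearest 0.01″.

sin φ = 0.010152, cos φ = 0.999948, sin λ = 0.938847, cos λ = -0.344333.
North component: ΔN = −sin φ cos λ·ΔX − sin φ sin λ·ΔY + cos φ·ΔZ = −(0.010152)(-0.344333)(-98) − (0.010152)(0.938847)(642) + (0.999948)(-535) = -541.43 m.
1° of latitude spans πR/180 = 111177 m, so Δφ = -541.43 / 111177 × 3600 = -17.532″.

Δφ = -17.53″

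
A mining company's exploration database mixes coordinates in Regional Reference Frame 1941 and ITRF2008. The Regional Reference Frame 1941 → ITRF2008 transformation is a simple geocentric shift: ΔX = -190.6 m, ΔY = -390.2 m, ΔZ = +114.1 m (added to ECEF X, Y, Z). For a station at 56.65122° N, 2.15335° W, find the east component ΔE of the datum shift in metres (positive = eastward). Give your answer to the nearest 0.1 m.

ΔE = -397.1 m

The local east axis at (φ, λ) is (−sin λ, cos λ, 0), so ΔE = −sin(-2.15335°)·(-190.6) + cos(-2.15335°)·(-390.2) = -397.09 m.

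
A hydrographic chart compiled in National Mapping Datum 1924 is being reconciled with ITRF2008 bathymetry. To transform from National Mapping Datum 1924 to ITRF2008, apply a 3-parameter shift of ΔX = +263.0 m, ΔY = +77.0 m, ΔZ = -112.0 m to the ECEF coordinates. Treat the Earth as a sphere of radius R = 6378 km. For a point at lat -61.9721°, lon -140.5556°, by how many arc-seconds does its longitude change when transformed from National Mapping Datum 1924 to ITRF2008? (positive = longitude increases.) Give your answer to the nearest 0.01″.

Δλ = 7.41″

sin φ = -0.882719, cos φ = 0.469901, sin λ = -0.635329, cos λ = -0.772241.
East component: ΔE = −sin λ·ΔX + cos λ·ΔY = −(-0.635329)(263.0) + (-0.772241)(77.0) = 107.63 m.
1° of latitude spans πR/180 = 111317 m; at latitude φ, 1° of longitude spans that × cos φ = 52308.1 m, so Δλ = 107.63 / 52308.1 × 3600 = 7.407″.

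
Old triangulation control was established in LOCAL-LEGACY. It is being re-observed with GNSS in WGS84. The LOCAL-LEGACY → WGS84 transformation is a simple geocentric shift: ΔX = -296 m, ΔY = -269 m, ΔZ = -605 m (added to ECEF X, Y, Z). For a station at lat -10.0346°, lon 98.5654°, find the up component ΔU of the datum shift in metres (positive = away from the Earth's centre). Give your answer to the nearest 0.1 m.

The local up (radial) axis is (cos φ cos λ, cos φ sin λ, sin φ), giving ΔU = 43.411 − 261.931 + 105.417 = -113.10 m.

ΔU = -113.1 m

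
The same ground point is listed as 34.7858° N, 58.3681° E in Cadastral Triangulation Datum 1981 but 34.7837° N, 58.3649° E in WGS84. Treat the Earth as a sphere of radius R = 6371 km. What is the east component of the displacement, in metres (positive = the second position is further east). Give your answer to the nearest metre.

ΔE = -292 m

Δφ = 34.7837° − 34.7858° = -0.0021°; Δλ = 58.3649° − 58.3681° = -0.0032°.
1° along a meridian = πR/180 = 111195 m.
ΔN = Δφ × 111195 = -233.5 m; ΔE = Δλ × 111195 × cos(34.7858°) = -0.0032 × 111195 × 0.821291 = -292.2 m.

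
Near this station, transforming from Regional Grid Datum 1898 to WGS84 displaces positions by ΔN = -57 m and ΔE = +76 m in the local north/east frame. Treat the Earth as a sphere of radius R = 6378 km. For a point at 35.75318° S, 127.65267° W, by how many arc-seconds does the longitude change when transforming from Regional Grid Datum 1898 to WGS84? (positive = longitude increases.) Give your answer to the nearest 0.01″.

Δλ = 3.03″

At latitude -35.75318°, cos φ = 0.811542.
One radian of longitude at latitude φ spans R cos φ, so Δλ = ΔE / (R cos φ) = 76.0 / (6378000 × 0.811542) = 1.4683e-05 rad = 3.029″.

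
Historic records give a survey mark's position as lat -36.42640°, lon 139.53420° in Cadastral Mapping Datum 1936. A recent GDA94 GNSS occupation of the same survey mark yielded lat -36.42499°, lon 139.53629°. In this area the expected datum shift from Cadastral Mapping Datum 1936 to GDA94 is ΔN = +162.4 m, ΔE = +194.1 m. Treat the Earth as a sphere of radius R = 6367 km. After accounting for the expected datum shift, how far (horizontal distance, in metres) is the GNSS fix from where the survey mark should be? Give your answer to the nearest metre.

Observed coordinate differences: Δφ = +0.00141°, Δλ = +0.00209°.
Converting to metres (1° lat = 111125 m, cos φ = 0.804620): observed ΔN = 156.7 m, observed ΔE = 186.9 m.
Subtracting the expected shift leaves a residual of 156.7 − (162.4) = -5.7 m north and 186.9 − (194.1) = -7.2 m east.
Residual distance = √((-5.7)² + (-7.2)²) = 9.2 m.

9 m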